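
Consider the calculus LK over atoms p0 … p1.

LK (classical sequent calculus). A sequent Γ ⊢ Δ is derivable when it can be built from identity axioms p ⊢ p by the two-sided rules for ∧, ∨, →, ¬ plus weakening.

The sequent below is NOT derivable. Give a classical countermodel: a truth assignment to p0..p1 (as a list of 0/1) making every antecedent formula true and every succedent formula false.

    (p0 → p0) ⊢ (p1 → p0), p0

Search for a countermodel by truth-table:
  v=00: Γ:[(p0 → p0)=T] Δ:[(p1 → p0)=T, p0=F] refutes=False
  v=01: Γ:[(p0 → p0)=T] Δ:[(p1 → p0)=F, p0=F] refutes=True  ← countermodel

Result: [0, 1]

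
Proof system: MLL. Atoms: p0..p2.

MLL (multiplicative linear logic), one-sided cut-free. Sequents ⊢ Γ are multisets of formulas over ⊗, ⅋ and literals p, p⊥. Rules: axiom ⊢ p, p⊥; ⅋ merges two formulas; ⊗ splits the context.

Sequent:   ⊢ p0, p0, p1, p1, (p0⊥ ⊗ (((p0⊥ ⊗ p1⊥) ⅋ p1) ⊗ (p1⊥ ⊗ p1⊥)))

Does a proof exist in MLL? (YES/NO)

Derivation trace:
[⊗]  ⊢ p0, p0, p1, p1, (p0⊥ ⊗ (((p0⊥ ⊗ p1⊥) ⅋ p1) ⊗ (p1⊥ ⊗ p1⊥)))
  [Ax]  ⊢ p0, p0⊥
  [⊗]  ⊢ p0, p1, p1, (((p0⊥ ⊗ p1⊥) ⅋ p1) ⊗ (p1⊥ ⊗ p1⊥))
    [⅋]  ⊢ p0, ((p0⊥ ⊗ p1⊥) ⅋ p1)
      [⊗]  ⊢ p0, p1, (p0⊥ ⊗ p1⊥)
        [Ax]  ⊢ p0, p0⊥
        [Ax]  ⊢ p1, p1⊥
    [⊗]  ⊢ p1, p1, (p1⊥ ⊗ p1⊥)
      [Ax]  ⊢ p1, p1⊥
      [Ax]  ⊢ p1, p1⊥

Result: YES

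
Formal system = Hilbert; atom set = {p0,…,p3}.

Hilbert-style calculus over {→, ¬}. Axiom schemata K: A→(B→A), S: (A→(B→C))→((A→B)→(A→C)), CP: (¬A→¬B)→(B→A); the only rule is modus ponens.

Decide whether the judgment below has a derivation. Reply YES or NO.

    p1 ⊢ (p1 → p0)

Truth-table refutation:
  v=0000: Γ:[p1=F] Δ:[(p1 → p0)=T] refutes=False
  v=0001: Γ:[p1=F] Δ:[(p1 → p0)=T] refutes=False
  v=0010: Γ:[p1=F] Δ:[(p1 → p0)=T] refutes=False
  v=0011: Γ:[p1=F] Δ:[(p1 → p0)=T] refutes=False
  v=0100: Γ:[p1=T] Δ:[(p1 → p0)=F] refutes=True  ← countermodel

Result: NO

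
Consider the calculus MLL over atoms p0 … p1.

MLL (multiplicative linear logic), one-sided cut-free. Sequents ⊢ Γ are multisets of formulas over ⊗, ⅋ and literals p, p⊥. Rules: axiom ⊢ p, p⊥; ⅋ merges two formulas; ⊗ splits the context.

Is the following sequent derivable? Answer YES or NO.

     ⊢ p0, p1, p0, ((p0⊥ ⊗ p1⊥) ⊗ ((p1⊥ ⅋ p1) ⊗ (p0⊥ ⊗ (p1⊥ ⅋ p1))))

Derivation (root first):
[⊗]  ⊢ p0, p1, p0, ((p0⊥ ⊗ p1⊥) ⊗ ((p1⊥ ⅋ p1) ⊗ (p0⊥ ⊗ (p1⊥ ⅋ p1))))
  [⊗]  ⊢ p0, p1, (p0⊥ ⊗ p1⊥)
    [Ax]  ⊢ p0, p0⊥
    [Ax]  ⊢ p1, p1⊥
  [⊗]  ⊢ p0, ((p1⊥ ⅋ p1) ⊗ (p0⊥ ⊗ (p1⊥ ⅋ p1)))
    [⅋]  ⊢ (p1⊥ ⅋ p1)
      [Ax]  ⊢ p1, p1⊥
    [⊗]  ⊢ p0, (p0⊥ ⊗ (p1⊥ ⅋ p1))
      [Ax]  ⊢ p0, p0⊥
      [⅋]  ⊢ (p1⊥ ⅋ p1)
        [Ax]  ⊢ p1, p1⊥

Result: YES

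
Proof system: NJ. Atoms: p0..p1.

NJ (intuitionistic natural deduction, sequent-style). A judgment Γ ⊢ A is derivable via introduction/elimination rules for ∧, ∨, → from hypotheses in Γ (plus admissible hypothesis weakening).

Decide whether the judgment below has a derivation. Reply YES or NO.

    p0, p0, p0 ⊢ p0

Derivation trace:
[Wk] p0, p0, p0 ⊢ p0
  [Wk] p0, p0 ⊢ p0
    [Ax] p0 ⊢ p0

Result: YES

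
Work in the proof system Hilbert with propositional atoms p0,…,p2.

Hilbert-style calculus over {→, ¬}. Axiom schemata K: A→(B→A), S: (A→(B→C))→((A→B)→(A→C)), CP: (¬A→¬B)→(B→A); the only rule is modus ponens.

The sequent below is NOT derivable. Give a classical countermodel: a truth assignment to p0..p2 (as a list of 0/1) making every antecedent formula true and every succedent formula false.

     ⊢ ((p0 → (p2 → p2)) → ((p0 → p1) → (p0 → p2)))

Search for a countermodel by truth-table:
  v=000: Γ:[] Δ:[((p0 → (p2 → p2)) → ((p0 → p1) → (p0 → p2)))=T] refutes=False
  v=001: Γ:[] Δ:[((p0 → (p2 → p2)) → ((p0 → p1) → (p0 → p2)))=T] refutes=False
  v=010: Γ:[] Δ:[((p0 → (p2 → p2)) → ((p0 → p1) → (p0 → p2)))=T] refutes=False
  v=011: Γ:[] Δ:[((p0 → (p2 → p2)) → ((p0 → p1) → (p0 → p2)))=T] refutes=False
  v=100: Γ:[] Δ:[((p0 → (p2 → p2)) → ((p0 → p1) → (p0 → p2)))=T] refutes=False
  v=101: Γ:[] Δ:[((p0 → (p2 → p2)) → ((p0 → p1) → (p0 → p2)))=T] refutes=False
  v=110: Γ:[] Δ:[((p0 → (p2 → p2)) → ((p0 → p1) → (p0 → p2)))=F] refutes=True  ← countermodel

Result: [1, 1, 0]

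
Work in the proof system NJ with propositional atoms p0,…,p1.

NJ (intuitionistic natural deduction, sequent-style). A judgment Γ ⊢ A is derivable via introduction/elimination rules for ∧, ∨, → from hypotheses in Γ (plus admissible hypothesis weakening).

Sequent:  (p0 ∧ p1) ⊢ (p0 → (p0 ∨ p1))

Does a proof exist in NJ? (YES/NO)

Derivation (root first):
[→I] (p0 ∧ p1) ⊢ (p0 → (p0 ∨ p1))
  [∨I₁] p0, (p0 ∧ p1) ⊢ (p0 ∨ p1)
    [Wk] p0, (p0 ∧ p1) ⊢ p0
      [Ax] p0 ⊢ p0

Result: YES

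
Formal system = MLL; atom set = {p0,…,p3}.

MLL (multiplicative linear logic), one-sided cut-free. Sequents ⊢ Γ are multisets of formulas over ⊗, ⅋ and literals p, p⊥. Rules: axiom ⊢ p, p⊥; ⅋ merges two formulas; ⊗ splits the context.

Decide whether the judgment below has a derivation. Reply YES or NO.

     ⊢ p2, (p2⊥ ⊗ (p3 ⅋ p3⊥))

Derivation (root first):
[⊗]  ⊢ p2, (p2⊥ ⊗ (p3 ⅋ p3⊥))
  [Ax]  ⊢ p2, p2⊥
  [⅋]  ⊢ (p3 ⅋ p3⊥)
    [Ax]  ⊢ p3, p3⊥

Result: YES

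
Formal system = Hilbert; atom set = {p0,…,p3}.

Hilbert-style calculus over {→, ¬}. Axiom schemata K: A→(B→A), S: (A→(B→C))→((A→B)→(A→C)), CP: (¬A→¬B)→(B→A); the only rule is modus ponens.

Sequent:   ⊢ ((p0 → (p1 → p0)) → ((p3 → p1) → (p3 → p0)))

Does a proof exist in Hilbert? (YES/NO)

Search for a countermodel by truth-table:
  v=0000: Γ:[] Δ:[((p0 → (p1 → p0)) → ((p3 → p1) → (p3 → p0)))=T] refutes=False
  v=0001: Γ:[] Δ:[((p0 → (p1 → p0)) → ((p3 → p1) → (p3 → p0)))=T] refutes=False
  v=0010: Γ:[] Δ:[((p0 → (p1 → p0)) → ((p3 → p1) → (p3 → p0)))=T] refutes=False
  v=0011: Γ:[] Δ:[((p0 → (p1 → p0)) → ((p3 → p1) → (p3 → p0)))=T] refutes=False
  v=0100: Γ:[] Δ:[((p0 → (p1 → p0)) → ((p3 → p1) → (p3 → p0)))=T] refutes=False
  v=0101: Γ:[] Δ:[((p0 → (p1 → p0)) → ((p3 → p1) → (p3 → p0)))=F] refutes=True  ← countermodel

Result: NO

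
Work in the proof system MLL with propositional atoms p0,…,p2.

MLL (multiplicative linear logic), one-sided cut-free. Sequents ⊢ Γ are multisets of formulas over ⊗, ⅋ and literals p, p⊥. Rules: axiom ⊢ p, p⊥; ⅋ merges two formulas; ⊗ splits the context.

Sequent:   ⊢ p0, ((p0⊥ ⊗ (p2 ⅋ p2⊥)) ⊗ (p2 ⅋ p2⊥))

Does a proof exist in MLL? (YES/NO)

Derivation trace:
[⊗]  ⊢ p0, ((p0⊥ ⊗ (p2 ⅋ p2⊥)) ⊗ (p2 ⅋ p2⊥))
  [⊗]  ⊢ p0, (p0⊥ ⊗ (p2 ⅋ p2⊥))
    [Ax]  ⊢ p0, p0⊥
    [⅋]  ⊢ (p2 ⅋ p2⊥)
      [Ax]  ⊢ p2, p2⊥
  [⅋]  ⊢ (p2 ⅋ p2⊥)
    [Ax]  ⊢ p2, p2⊥

Result: YES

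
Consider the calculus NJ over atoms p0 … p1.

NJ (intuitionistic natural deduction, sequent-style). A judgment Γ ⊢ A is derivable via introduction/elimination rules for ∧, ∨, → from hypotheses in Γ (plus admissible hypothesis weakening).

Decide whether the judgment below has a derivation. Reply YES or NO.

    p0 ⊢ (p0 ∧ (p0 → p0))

Proof tree:
[∧I] p0 ⊢ (p0 ∧ (p0 → p0))
  [Ax] p0 ⊢ p0
  [→I]  ⊢ (p0 → p0)
    [Ax] p0 ⊢ p0

Result: YES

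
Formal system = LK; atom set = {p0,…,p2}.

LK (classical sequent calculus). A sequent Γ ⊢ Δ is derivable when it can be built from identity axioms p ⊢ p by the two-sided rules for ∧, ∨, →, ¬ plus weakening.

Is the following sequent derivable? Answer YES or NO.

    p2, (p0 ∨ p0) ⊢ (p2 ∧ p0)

Proof tree:
[∧R] p2, (p0 ∨ p0) ⊢ (p2 ∧ p0)
  [Ax] p2 ⊢ p2
  [∨L] (p0 ∨ p0) ⊢ p0
    [Ax] p0 ⊢ p0
    [Ax] p0 ⊢ p0

Result: YES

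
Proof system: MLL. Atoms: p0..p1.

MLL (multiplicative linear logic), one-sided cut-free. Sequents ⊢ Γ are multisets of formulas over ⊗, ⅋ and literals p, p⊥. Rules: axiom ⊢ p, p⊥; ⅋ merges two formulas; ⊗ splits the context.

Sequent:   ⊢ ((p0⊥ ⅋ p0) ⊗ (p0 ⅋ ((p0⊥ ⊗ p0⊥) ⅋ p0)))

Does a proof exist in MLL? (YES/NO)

Proof tree:
[⊗]  ⊢ ((p0⊥ ⅋ p0) ⊗ (p0 ⅋ ((p0⊥ ⊗ p0⊥) ⅋ p0)))
  [⅋]  ⊢ (p0⊥ ⅋ p0)
    [Ax]  ⊢ p0, p0⊥
  [⅋]  ⊢ (p0 ⅋ ((p0⊥ ⊗ p0⊥) ⅋ p0))
    [⅋]  ⊢ p0, ((p0⊥ ⊗ p0⊥) ⅋ p0)
      [⊗]  ⊢ p0, p0, (p0⊥ ⊗ p0⊥)
        [Ax]  ⊢ p0, p0⊥
        [Ax]  ⊢ p0, p0⊥

Result: YES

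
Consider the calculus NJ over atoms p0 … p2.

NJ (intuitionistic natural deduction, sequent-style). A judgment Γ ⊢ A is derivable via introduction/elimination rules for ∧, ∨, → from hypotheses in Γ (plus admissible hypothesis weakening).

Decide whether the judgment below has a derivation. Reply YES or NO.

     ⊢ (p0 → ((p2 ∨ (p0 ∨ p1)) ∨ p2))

Derivation (root first):
[→I]  ⊢ (p0 → ((p2 ∨ (p0 ∨ p1)) ∨ p2))
  [∨I₁] p0 ⊢ ((p2 ∨ (p0 ∨ p1)) ∨ p2)
    [∨I₂] p0 ⊢ (p2 ∨ (p0 ∨ p1))
      [∨I₁] p0 ⊢ (p0 ∨ p1)
        [Ax] p0 ⊢ p0

Result: YES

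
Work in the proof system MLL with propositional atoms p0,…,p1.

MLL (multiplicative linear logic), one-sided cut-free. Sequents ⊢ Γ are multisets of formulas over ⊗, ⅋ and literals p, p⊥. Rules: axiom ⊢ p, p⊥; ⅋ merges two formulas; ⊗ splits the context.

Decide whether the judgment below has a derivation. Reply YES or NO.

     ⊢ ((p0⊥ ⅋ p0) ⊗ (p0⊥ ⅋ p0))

Derivation (root first):
[⊗]  ⊢ ((p0⊥ ⅋ p0) ⊗ (p0⊥ ⅋ p0))
  [⅋]  ⊢ (p0⊥ ⅋ p0)
    [Ax]  ⊢ p0, p0⊥
  [⅋]  ⊢ (p0⊥ ⅋ p0)
    [Ax]  ⊢ p0, p0⊥

Result: YES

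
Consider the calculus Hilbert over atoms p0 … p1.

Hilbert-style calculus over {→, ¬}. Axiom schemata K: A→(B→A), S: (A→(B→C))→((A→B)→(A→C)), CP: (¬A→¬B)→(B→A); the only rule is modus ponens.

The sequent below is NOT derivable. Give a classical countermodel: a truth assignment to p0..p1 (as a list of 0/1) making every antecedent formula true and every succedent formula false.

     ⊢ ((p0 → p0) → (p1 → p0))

Truth-table refutation:
  v=00: Γ:[] Δ:[((p0 → p0) → (p1 → p0))=T] refutes=False
  v=01: Γ:[] Δ:[((p0 → p0) → (p1 → p0))=F] refutes=True  ← countermodel

Result: [0, 1]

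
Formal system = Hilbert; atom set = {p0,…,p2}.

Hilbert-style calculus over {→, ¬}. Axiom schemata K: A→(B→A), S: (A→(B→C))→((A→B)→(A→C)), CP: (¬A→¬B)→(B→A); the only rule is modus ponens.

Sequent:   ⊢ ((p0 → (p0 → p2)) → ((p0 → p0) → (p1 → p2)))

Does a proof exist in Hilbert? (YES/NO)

Truth-table refutation:
  v=000: Γ:[] Δ:[((p0 → (p0 → p2)) → ((p0 → p0) → (p1 → p2)))=T] refutes=False
  v=001: Γ:[] Δ:[((p0 → (p0 → p2)) → ((p0 → p0) → (p1 → p2)))=T] refutes=False
  v=010: Γ:[] Δ:[((p0 → (p0 → p2)) → ((p0 → p0) → (p1 → p2)))=F] refutes=True  ← countermodel

Result: NO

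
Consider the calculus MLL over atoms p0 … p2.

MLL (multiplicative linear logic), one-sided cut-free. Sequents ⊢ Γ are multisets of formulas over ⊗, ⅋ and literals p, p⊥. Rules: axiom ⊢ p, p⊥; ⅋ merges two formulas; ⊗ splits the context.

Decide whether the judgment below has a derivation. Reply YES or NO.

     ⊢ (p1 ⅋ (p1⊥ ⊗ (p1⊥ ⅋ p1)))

Derivation (root first):
[⅋]  ⊢ (p1 ⅋ (p1⊥ ⊗ (p1⊥ ⅋ p1)))
  [⊗]  ⊢ p1, (p1⊥ ⊗ (p1⊥ ⅋ p1))
    [Ax]  ⊢ p1, p1⊥
    [⅋]  ⊢ (p1⊥ ⅋ p1)
      [Ax]  ⊢ p1, p1⊥

Result: YES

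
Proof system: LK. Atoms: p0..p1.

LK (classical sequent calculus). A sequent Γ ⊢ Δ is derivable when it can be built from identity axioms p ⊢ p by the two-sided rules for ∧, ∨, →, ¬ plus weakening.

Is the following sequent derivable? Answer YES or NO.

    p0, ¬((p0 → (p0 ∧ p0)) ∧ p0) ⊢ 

Derivation trace:
[¬L] p0, ¬((p0 → (p0 ∧ p0)) ∧ p0) ⊢ 
  [∧R] p0 ⊢ ((p0 → (p0 ∧ p0)) ∧ p0)
    [→R]  ⊢ (p0 → (p0 ∧ p0))
      [∧R] p0 ⊢ (p0 ∧ p0)
        [Ax] p0 ⊢ p0
        [Ax] p0 ⊢ p0
    [Ax] p0 ⊢ p0

Result: YES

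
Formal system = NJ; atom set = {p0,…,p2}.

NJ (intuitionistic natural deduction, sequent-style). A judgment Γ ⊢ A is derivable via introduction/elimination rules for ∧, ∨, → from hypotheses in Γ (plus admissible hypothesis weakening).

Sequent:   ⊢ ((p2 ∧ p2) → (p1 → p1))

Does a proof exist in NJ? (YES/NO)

Derivation (root first):
[→I]  ⊢ ((p2 ∧ p2) → (p1 → p1))
  [Wk] (p2 ∧ p2) ⊢ (p1 → p1)
    [→I]  ⊢ (p1 → p1)
      [Ax] p1 ⊢ p1

Result: YES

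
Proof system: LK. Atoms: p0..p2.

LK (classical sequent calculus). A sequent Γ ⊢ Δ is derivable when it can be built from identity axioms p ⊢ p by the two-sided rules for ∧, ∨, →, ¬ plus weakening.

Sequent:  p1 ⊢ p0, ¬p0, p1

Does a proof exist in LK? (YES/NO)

Proof tree:
[WL] p1 ⊢ p0, ¬p0, p1
  [WR]  ⊢ p0, ¬p0, p1
    [¬R]  ⊢ p0, ¬p0
      [Ax] p0 ⊢ p0

Result: YES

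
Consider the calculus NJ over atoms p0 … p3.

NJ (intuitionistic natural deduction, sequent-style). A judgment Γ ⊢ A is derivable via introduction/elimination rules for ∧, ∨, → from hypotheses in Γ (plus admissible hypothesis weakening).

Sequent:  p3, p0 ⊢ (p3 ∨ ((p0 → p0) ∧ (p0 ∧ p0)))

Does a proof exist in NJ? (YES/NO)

Proof tree:
[∨I₂] p3, p0 ⊢ (p3 ∨ ((p0 → p0) ∧ (p0 ∧ p0)))
  [∧I] p3, p0 ⊢ ((p0 → p0) ∧ (p0 ∧ p0))
    [→I]  ⊢ (p0 → p0)
      [Ax] p0 ⊢ p0
    [∧I] p3, p0 ⊢ (p0 ∧ p0)
      [Wk] p0, p3 ⊢ p0
        [Ax] p0 ⊢ p0
      [Ax] p0 ⊢ p0

Result: YES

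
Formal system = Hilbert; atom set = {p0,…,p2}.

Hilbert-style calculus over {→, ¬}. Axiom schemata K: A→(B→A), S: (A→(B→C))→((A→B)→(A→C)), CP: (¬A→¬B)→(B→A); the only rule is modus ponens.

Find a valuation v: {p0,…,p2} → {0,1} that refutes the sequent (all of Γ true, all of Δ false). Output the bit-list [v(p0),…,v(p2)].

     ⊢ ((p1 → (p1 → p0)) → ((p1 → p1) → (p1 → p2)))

Search for a countermodel by truth-table:
  v=000: Γ:[] Δ:[((p1 → (p1 → p0)) → ((p1 → p1) → (p1 → p2)))=T] refutes=False
  v=001: Γ:[] Δ:[((p1 → (p1 → p0)) → ((p1 → p1) → (p1 → p2)))=T] refutes=False
  v=010: Γ:[] Δ:[((p1 → (p1 → p0)) → ((p1 → p1) → (p1 → p2)))=T] refutes=False
  v=011: Γ:[] Δ:[((p1 → (p1 → p0)) → ((p1 → p1) → (p1 → p2)))=T] refutes=False
  v=100: Γ:[] Δ:[((p1 → (p1 → p0)) → ((p1 → p1) → (p1 → p2)))=T] refutes=False
  v=101: Γ:[] Δ:[((p1 → (p1 → p0)) → ((p1 → p1) → (p1 → p2)))=T] refutes=False
  v=110: Γ:[] Δ:[((p1 → (p1 → p0)) → ((p1 → p1) → (p1 → p2)))=F] refutes=True  ← countermodel

Result: [1, 1, 0]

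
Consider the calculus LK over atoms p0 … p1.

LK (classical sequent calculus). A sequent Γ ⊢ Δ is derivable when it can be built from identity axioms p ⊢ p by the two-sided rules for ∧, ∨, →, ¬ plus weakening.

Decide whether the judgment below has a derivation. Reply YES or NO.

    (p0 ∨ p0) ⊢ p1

Enumerate valuations to refute Γ ⊢ Δ:
  v=00: Γ:[(p0 ∨ p0)=F] Δ:[p1=F] refutes=False
  v=01: Γ:[(p0 ∨ p0)=F] Δ:[p1=T] refutes=False
  v=10: Γ:[(p0 ∨ p0)=T] Δ:[p1=F] refutes=True  ← countermodel

Result: NO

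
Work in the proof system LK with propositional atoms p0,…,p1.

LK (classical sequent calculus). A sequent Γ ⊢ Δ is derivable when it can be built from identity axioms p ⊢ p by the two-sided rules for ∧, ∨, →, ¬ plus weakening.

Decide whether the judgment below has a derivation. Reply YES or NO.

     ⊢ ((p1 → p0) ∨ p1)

Derivation trace:
[∨R]  ⊢ ((p1 → p0) ∨ p1)
  [→R]  ⊢ p1, (p1 → p0)
    [WR] p1 ⊢ p1, p0
      [Ax] p1 ⊢ p1

Result: YES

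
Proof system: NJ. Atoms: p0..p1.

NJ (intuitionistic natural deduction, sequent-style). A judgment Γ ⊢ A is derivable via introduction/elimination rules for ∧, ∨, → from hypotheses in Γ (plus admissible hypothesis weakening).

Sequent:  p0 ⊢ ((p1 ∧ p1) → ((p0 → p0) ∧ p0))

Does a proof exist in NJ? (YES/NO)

Proof tree:
[→I] p0 ⊢ ((p1 ∧ p1) → ((p0 → p0) ∧ p0))
  [∧I] (p1 ∧ p1), p0 ⊢ ((p0 → p0) ∧ p0)
    [→I]  ⊢ (p0 → p0)
      [Ax] p0 ⊢ p0
    [Wk] p0, (p1 ∧ p1) ⊢ p0
      [Ax] p0 ⊢ p0

Result: YES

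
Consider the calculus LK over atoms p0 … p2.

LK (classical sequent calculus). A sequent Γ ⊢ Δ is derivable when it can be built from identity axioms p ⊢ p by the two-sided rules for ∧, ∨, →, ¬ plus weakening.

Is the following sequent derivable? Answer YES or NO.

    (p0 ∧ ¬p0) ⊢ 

Derivation (root first):
[∧L] (p0 ∧ ¬p0) ⊢ 
  [¬L] p0, ¬p0 ⊢ 
    [Ax] p0 ⊢ p0

Result: YES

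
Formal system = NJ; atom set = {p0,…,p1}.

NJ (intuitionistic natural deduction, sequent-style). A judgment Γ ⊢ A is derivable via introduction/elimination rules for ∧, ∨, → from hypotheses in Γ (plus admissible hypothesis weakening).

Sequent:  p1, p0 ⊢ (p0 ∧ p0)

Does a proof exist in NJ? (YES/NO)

Proof tree:
[∧I] p1, p0 ⊢ (p0 ∧ p0)
  [Wk] p0, p1 ⊢ p0
    [Ax] p0 ⊢ p0
  [Ax] p0 ⊢ p0

Result: YES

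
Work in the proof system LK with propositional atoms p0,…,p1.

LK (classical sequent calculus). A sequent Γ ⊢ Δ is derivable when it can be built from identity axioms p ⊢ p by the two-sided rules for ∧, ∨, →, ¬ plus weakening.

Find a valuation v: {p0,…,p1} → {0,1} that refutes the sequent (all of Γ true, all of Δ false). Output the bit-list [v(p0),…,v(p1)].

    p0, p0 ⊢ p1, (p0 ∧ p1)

Truth-table refutation:
  v=00: Γ:[p0=F, p0=F] Δ:[p1=F, (p0 ∧ p1)=F] refutes=False
  v=01: Γ:[p0=F, p0=F] Δ:[p1=T, (p0 ∧ p1)=F] refutes=False
  v=10: Γ:[p0=T, p0=T] Δ:[p1=F, (p0 ∧ p1)=F] refutes=True  ← countermodel

Result: [1, 0]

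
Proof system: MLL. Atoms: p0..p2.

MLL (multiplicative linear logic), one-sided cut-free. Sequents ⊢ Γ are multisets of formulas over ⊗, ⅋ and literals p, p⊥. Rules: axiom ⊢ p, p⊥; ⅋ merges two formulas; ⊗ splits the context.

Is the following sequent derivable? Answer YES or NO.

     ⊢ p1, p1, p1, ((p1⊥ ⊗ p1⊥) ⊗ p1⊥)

Derivation trace:
[⊗]  ⊢ p1, p1, p1, ((p1⊥ ⊗ p1⊥) ⊗ p1⊥)
  [⊗]  ⊢ p1, p1, (p1⊥ ⊗ p1⊥)
    [Ax]  ⊢ p1, p1⊥
    [Ax]  ⊢ p1, p1⊥
  [Ax]  ⊢ p1, p1⊥

Result: YES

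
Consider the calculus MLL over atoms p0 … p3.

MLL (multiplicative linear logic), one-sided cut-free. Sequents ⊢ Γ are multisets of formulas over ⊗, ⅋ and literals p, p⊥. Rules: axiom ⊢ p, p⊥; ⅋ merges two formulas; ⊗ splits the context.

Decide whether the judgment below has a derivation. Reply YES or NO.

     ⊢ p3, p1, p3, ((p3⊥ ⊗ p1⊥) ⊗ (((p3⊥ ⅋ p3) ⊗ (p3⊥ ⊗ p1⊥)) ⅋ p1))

Proof tree:
[⊗]  ⊢ p3, p1, p3, ((p3⊥ ⊗ p1⊥) ⊗ (((p3⊥ ⅋ p3) ⊗ (p3⊥ ⊗ p1⊥)) ⅋ p1))
  [⊗]  ⊢ p3, p1, (p3⊥ ⊗ p1⊥)
    [Ax]  ⊢ p3, p3⊥
    [Ax]  ⊢ p1, p1⊥
  [⅋]  ⊢ p3, (((p3⊥ ⅋ p3) ⊗ (p3⊥ ⊗ p1⊥)) ⅋ p1)
    [⊗]  ⊢ p3, p1, ((p3⊥ ⅋ p3) ⊗ (p3⊥ ⊗ p1⊥))
      [⅋]  ⊢ (p3⊥ ⅋ p3)
        [Ax]  ⊢ p3, p3⊥
      [⊗]  ⊢ p3, p1, (p3⊥ ⊗ p1⊥)
        [Ax]  ⊢ p3, p3⊥
        [Ax]  ⊢ p1, p1⊥

Result: YES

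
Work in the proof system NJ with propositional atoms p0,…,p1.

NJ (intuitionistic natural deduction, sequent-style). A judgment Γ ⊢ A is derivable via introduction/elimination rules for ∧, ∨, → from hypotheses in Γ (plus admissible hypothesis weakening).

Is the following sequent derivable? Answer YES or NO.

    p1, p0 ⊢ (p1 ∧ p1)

Derivation trace:
[Wk] p1, p0 ⊢ (p1 ∧ p1)
  [∧I] p1 ⊢ (p1 ∧ p1)
    [Ax] p1 ⊢ p1
    [Ax] p1 ⊢ p1

Result: YES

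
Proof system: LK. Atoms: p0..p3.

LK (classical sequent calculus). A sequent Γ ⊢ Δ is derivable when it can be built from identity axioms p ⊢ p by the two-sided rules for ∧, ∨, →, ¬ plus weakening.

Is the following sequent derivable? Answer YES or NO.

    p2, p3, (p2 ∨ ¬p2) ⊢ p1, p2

Derivation (root first):
[∨L] p2, p3, (p2 ∨ ¬p2) ⊢ p1, p2
  [WR] p2 ⊢ p2, p1
    [Ax] p2 ⊢ p2
  [¬L] p2, p3, ¬p2 ⊢ 
    [WL] p2, p3 ⊢ p2
      [Ax] p2 ⊢ p2

Result: YES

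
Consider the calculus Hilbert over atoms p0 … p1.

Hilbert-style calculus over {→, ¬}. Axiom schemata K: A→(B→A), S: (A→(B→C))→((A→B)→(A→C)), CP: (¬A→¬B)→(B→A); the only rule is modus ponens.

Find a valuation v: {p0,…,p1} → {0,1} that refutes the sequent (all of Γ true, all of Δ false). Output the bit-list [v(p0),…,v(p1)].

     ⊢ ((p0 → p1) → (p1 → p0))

Enumerate valuations to refute Γ ⊢ Δ:
  v=00: Γ:[] Δ:[((p0 → p1) → (p1 → p0))=T] refutes=False
  v=01: Γ:[] Δ:[((p0 → p1) → (p1 → p0))=F] refutes=True  ← countermodel

Result: [0, 1]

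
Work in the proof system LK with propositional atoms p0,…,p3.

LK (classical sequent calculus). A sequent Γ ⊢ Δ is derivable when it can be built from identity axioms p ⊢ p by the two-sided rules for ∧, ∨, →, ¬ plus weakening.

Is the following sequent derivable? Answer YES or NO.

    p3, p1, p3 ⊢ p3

Derivation (root first):
[WL] p3, p1, p3 ⊢ p3
  [WL] p3, p1 ⊢ p3
    [Ax] p3 ⊢ p3

Result: YES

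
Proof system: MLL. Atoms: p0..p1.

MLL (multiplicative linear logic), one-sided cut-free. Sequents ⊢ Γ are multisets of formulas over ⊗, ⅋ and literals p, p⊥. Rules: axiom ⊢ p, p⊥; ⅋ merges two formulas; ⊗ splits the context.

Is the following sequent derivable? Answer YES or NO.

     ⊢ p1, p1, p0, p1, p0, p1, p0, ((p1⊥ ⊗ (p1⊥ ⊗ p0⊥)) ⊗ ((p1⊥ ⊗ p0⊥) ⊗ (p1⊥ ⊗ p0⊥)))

Derivation trace:
[⊗]  ⊢ p1, p1, p0, p1, p0, p1, p0, ((p1⊥ ⊗ (p1⊥ ⊗ p0⊥)) ⊗ ((p1⊥ ⊗ p0⊥) ⊗ (p1⊥ ⊗ p0⊥)))
  [⊗]  ⊢ p1, p1, p0, (p1⊥ ⊗ (p1⊥ ⊗ p0⊥))
    [Ax]  ⊢ p1, p1⊥
    [⊗]  ⊢ p1, p0, (p1⊥ ⊗ p0⊥)
      [Ax]  ⊢ p1, p1⊥
      [Ax]  ⊢ p0, p0⊥
  [⊗]  ⊢ p1, p0, p1, p0, ((p1⊥ ⊗ p0⊥) ⊗ (p1⊥ ⊗ p0⊥))
    [⊗]  ⊢ p1, p0, (p1⊥ ⊗ p0⊥)
      [Ax]  ⊢ p1, p1⊥
      [Ax]  ⊢ p0, p0⊥
    [⊗]  ⊢ p1, p0, (p1⊥ ⊗ p0⊥)
      [Ax]  ⊢ p1, p1⊥
      [Ax]  ⊢ p0, p0⊥

Result: YES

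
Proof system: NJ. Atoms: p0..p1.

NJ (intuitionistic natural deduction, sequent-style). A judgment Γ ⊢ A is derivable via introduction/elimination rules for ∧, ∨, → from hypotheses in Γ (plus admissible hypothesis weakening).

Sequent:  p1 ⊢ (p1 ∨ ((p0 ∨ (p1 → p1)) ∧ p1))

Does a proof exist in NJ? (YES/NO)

Derivation (root first):
[∨I₂] p1 ⊢ (p1 ∨ ((p0 ∨ (p1 → p1)) ∧ p1))
  [∧I] p1 ⊢ ((p0 ∨ (p1 → p1)) ∧ p1)
    [∨I₂]  ⊢ (p0 ∨ (p1 → p1))
      [→I]  ⊢ (p1 → p1)
        [Ax] p1 ⊢ p1
    [Wk] p1, p1 ⊢ p1
      [Ax] p1 ⊢ p1

Result: YES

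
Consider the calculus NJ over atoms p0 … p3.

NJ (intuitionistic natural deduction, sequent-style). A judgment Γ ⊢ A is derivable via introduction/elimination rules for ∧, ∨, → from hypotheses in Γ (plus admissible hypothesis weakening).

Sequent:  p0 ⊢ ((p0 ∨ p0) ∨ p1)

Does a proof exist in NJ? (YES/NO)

Derivation (root first):
[∨I₁] p0 ⊢ ((p0 ∨ p0) ∨ p1)
  [∨I₁] p0 ⊢ (p0 ∨ p0)
    [Ax] p0 ⊢ p0

Result: YES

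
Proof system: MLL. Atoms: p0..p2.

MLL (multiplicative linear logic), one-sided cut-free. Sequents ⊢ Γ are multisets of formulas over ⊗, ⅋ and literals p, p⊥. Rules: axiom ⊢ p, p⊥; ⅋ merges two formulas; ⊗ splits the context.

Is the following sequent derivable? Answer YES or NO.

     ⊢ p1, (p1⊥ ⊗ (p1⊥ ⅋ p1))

Derivation (root first):
[⊗]  ⊢ p1, (p1⊥ ⊗ (p1⊥ ⅋ p1))
  [Ax]  ⊢ p1, p1⊥
  [⅋]  ⊢ (p1⊥ ⅋ p1)
    [Ax]  ⊢ p1, p1⊥

Result: YES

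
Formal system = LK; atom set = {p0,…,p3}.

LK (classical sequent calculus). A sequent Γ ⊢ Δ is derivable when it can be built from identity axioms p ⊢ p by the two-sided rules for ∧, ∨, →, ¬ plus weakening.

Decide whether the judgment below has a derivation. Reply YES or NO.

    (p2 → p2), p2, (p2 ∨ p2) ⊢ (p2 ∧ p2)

Derivation (root first):
[∧R] (p2 → p2), p2, (p2 ∨ p2) ⊢ (p2 ∧ p2)
  [→L] (p2 ∨ p2), (p2 → p2) ⊢ p2
    [∨L] (p2 ∨ p2) ⊢ p2
      [Ax] p2 ⊢ p2
      [Ax] p2 ⊢ p2
    [Ax] p2 ⊢ p2
  [Ax] p2 ⊢ p2

Result: YES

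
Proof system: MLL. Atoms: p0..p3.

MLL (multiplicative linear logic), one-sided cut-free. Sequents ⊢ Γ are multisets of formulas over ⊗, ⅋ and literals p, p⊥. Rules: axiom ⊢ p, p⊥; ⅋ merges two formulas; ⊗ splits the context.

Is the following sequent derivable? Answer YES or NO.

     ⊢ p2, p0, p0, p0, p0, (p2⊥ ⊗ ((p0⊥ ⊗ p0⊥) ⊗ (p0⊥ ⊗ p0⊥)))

Proof tree:
[⊗]  ⊢ p2, p0, p0, p0, p0, (p2⊥ ⊗ ((p0⊥ ⊗ p0⊥) ⊗ (p0⊥ ⊗ p0⊥)))
  [Ax]  ⊢ p2, p2⊥
  [⊗]  ⊢ p0, p0, p0, p0, ((p0⊥ ⊗ p0⊥) ⊗ (p0⊥ ⊗ p0⊥))
    [⊗]  ⊢ p0, p0, (p0⊥ ⊗ p0⊥)
      [Ax]  ⊢ p0, p0⊥
      [Ax]  ⊢ p0, p0⊥
    [⊗]  ⊢ p0, p0, (p0⊥ ⊗ p0⊥)
      [Ax]  ⊢ p0, p0⊥
      [Ax]  ⊢ p0, p0⊥

Result: YES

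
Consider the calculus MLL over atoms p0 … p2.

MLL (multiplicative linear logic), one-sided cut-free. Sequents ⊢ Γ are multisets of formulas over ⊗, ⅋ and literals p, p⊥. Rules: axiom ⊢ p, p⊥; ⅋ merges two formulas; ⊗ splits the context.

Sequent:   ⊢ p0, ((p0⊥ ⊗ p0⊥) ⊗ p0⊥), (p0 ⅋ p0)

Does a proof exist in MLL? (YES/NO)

Derivation trace:
[⅋]  ⊢ p0, ((p0⊥ ⊗ p0⊥) ⊗ p0⊥), (p0 ⅋ p0)
  [⊗]  ⊢ p0, p0, p0, ((p0⊥ ⊗ p0⊥) ⊗ p0⊥)
    [⊗]  ⊢ p0, p0, (p0⊥ ⊗ p0⊥)
      [Ax]  ⊢ p0, p0⊥
      [Ax]  ⊢ p0, p0⊥
    [Ax]  ⊢ p0, p0⊥

Result: YES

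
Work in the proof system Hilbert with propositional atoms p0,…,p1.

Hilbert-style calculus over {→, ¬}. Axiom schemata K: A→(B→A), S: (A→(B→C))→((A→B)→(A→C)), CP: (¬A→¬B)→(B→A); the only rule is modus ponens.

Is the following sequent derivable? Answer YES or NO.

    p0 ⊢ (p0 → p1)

Enumerate valuations to refute Γ ⊢ Δ:
  v=00: Γ:[p0=F] Δ:[(p0 → p1)=T] refutes=False
  v=01: Γ:[p0=F] Δ:[(p0 → p1)=T] refutes=False
  v=10: Γ:[p0=T] Δ:[(p0 → p1)=F] refutes=True  ← countermodel

Result: NO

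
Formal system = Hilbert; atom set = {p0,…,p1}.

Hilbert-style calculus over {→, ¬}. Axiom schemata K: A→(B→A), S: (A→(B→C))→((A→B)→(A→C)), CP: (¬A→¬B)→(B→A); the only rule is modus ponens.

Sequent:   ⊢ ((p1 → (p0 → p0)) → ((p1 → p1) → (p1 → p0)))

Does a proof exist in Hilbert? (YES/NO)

Truth-table refutation:
  v=00: Γ:[] Δ:[((p1 → (p0 → p0)) → ((p1 → p1) → (p1 → p0)))=T] refutes=False
  v=01: Γ:[] Δ:[((p1 → (p0 → p0)) → ((p1 → p1) → (p1 → p0)))=F] refutes=True  ← countermodel

Result: NO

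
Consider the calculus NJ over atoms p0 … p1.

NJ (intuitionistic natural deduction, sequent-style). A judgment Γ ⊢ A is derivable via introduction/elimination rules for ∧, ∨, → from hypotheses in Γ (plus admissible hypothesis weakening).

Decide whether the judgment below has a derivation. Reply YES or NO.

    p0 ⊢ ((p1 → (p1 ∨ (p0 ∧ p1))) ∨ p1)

Derivation (root first):
[∨I₁] p0 ⊢ ((p1 → (p1 ∨ (p0 ∧ p1))) ∨ p1)
  [→I] p0 ⊢ (p1 → (p1 ∨ (p0 ∧ p1)))
    [∨I₂] p1, p0 ⊢ (p1 ∨ (p0 ∧ p1))
      [∧I] p1, p0 ⊢ (p0 ∧ p1)
        [Ax] p0 ⊢ p0
        [Ax] p1 ⊢ p1

Result: YES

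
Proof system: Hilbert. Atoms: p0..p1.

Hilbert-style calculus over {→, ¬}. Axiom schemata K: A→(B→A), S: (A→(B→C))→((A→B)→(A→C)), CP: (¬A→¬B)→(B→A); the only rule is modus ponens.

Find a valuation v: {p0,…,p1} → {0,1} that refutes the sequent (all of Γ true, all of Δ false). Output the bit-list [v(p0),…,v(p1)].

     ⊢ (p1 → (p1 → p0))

Enumerate valuations to refute Γ ⊢ Δ:
  v=00: Γ:[] Δ:[(p1 → (p1 → p0))=T] refutes=False
  v=01: Γ:[] Δ:[(p1 → (p1 → p0))=F] refutes=True  ← countermodel

Result: [0, 1]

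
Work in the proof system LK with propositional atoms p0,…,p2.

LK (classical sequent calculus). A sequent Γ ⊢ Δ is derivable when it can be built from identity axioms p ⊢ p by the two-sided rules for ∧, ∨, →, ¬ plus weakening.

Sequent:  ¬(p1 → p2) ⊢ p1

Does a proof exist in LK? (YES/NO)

Proof tree:
[¬L] ¬(p1 → p2) ⊢ p1
  [→R]  ⊢ p1, (p1 → p2)
    [WR] p1 ⊢ p1, p2
      [Ax] p1 ⊢ p1

Result: YES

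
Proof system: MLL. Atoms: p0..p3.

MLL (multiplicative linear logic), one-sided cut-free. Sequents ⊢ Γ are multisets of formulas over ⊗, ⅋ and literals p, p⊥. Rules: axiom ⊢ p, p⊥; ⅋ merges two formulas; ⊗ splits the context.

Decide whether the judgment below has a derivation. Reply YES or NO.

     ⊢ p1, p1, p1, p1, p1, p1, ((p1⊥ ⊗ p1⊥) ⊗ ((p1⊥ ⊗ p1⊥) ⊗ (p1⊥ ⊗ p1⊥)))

Derivation trace:
[⊗]  ⊢ p1, p1, p1, p1, p1, p1, ((p1⊥ ⊗ p1⊥) ⊗ ((p1⊥ ⊗ p1⊥) ⊗ (p1⊥ ⊗ p1⊥)))
  [⊗]  ⊢ p1, p1, (p1⊥ ⊗ p1⊥)
    [Ax]  ⊢ p1, p1⊥
    [Ax]  ⊢ p1, p1⊥
  [⊗]  ⊢ p1, p1, p1, p1, ((p1⊥ ⊗ p1⊥) ⊗ (p1⊥ ⊗ p1⊥))
    [⊗]  ⊢ p1, p1, (p1⊥ ⊗ p1⊥)
      [Ax]  ⊢ p1, p1⊥
      [Ax]  ⊢ p1, p1⊥
    [⊗]  ⊢ p1, p1, (p1⊥ ⊗ p1⊥)
      [Ax]  ⊢ p1, p1⊥
      [Ax]  ⊢ p1, p1⊥

Result: YES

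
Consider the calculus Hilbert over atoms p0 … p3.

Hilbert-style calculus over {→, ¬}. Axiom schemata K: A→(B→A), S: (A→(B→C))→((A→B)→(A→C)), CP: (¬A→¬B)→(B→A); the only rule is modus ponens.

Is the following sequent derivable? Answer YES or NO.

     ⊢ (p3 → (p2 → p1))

Enumerate valuations to refute Γ ⊢ Δ:
  v=0000: Γ:[] Δ:[(p3 → (p2 → p1))=T] refutes=False
  v=0001: Γ:[] Δ:[(p3 → (p2 → p1))=T] refutes=False
  v=0010: Γ:[] Δ:[(p3 → (p2 → p1))=T] refutes=False
  v=0011: Γ:[] Δ:[(p3 → (p2 → p1))=F] refutes=True  ← countermodel

Result: NO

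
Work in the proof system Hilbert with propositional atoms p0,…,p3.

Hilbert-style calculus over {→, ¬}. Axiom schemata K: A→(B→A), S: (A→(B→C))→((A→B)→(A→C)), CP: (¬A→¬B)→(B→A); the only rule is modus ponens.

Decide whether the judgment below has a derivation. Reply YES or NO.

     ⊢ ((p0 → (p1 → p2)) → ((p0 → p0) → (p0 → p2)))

Truth-table refutation:
  v=0000: Γ:[] Δ:[((p0 → (p1 → p2)) → ((p0 → p0) → (p0 → p2)))=T] refutes=False
  v=0001: Γ:[] Δ:[((p0 → (p1 → p2)) → ((p0 → p0) → (p0 → p2)))=T] refutes=False
  v=0010: Γ:[] Δ:[((p0 → (p1 → p2)) → ((p0 → p0) → (p0 → p2)))=T] refutes=False
  v=0011: Γ:[] Δ:[((p0 → (p1 → p2)) → ((p0 → p0) → (p0 → p2)))=T] refutes=False
  v=0100: Γ:[] Δ:[((p0 → (p1 → p2)) → ((p0 → p0) → (p0 → p2)))=T] refutes=False
  v=0101: Γ:[] Δ:[((p0 → (p1 → p2)) → ((p0 → p0) → (p0 → p2)))=T] refutes=False
  v=0110: Γ:[] Δ:[((p0 → (p1 → p2)) → ((p0 → p0) → (p0 → p2)))=T] refutes=False
  v=0111: Γ:[] Δ:[((p0 → (p1 → p2)) → ((p0 → p0) → (p0 → p2)))=T] refutes=False
  v=1000: Γ:[] Δ:[((p0 → (p1 → p2)) → ((p0 → p0) → (p0 → p2)))=F] refutes=True  ← countermodel

Result: NO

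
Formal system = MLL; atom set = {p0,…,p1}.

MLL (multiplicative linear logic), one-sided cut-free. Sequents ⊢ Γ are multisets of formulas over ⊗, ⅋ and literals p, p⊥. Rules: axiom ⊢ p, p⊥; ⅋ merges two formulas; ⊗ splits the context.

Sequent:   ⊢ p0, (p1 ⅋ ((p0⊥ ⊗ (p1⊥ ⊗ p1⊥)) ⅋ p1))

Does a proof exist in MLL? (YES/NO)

Derivation (root first):
[⅋]  ⊢ p0, (p1 ⅋ ((p0⊥ ⊗ (p1⊥ ⊗ p1⊥)) ⅋ p1))
  [⅋]  ⊢ p0, p1, ((p0⊥ ⊗ (p1⊥ ⊗ p1⊥)) ⅋ p1)
    [⊗]  ⊢ p0, p1, p1, (p0⊥ ⊗ (p1⊥ ⊗ p1⊥))
      [Ax]  ⊢ p0, p0⊥
      [⊗]  ⊢ p1, p1, (p1⊥ ⊗ p1⊥)
        [Ax]  ⊢ p1, p1⊥
        [Ax]  ⊢ p1, p1⊥

Result: YES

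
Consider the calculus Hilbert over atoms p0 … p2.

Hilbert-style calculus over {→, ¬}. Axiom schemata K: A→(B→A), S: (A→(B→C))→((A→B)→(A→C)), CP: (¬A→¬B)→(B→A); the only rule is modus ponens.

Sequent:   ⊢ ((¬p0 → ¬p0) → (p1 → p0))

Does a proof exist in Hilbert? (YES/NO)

Enumerate valuations to refute Γ ⊢ Δ:
  v=000: Γ:[] Δ:[((¬p0 → ¬p0) → (p1 → p0))=T] refutes=False
  v=001: Γ:[] Δ:[((¬p0 → ¬p0) → (p1 → p0))=T] refutes=False
  v=010: Γ:[] Δ:[((¬p0 → ¬p0) → (p1 → p0))=F] refutes=True  ← countermodel

Result: NO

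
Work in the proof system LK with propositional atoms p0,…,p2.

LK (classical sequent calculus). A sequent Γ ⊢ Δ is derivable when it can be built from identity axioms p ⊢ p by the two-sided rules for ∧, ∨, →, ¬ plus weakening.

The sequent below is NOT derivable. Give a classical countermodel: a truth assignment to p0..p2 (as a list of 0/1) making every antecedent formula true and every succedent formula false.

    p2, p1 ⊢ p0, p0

Search for a countermodel by truth-table:
  v=000: Γ:[p2=F, p1=F] Δ:[p0=F, p0=F] refutes=False
  v=001: Γ:[p2=T, p1=F] Δ:[p0=F, p0=F] refutes=False
  v=010: Γ:[p2=F, p1=T] Δ:[p0=F, p0=F] refutes=False
  v=011: Γ:[p2=T, p1=T] Δ:[p0=F, p0=F] refutes=True  ← countermodel

Result: [0, 1, 1]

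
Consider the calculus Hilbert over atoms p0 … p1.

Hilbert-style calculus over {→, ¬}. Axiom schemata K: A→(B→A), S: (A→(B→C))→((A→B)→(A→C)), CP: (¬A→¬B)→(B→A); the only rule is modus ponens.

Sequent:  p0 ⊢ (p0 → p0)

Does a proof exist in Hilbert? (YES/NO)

Derivation (root first):
[MP] p0 ⊢ (p0 → p0)
  [K]  ⊢ (p0 → (p0 → p0))
  [MP] p0 ⊢ p0
    [MP] p0 ⊢ (p0 → p0)
      [K]  ⊢ (p0 → (p0 → p0))
      [Hyp] p0 ⊢ p0
    [Hyp] p0 ⊢ p0

Result: YES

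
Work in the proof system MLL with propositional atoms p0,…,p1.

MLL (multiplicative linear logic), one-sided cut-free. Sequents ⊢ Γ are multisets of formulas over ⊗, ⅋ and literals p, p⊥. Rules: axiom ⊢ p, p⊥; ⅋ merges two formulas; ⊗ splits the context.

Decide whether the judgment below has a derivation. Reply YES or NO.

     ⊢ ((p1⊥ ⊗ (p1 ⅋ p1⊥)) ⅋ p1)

Derivation (root first):
[⅋]  ⊢ ((p1⊥ ⊗ (p1 ⅋ p1⊥)) ⅋ p1)
  [⊗]  ⊢ p1, (p1⊥ ⊗ (p1 ⅋ p1⊥))
    [Ax]  ⊢ p1, p1⊥
    [⅋]  ⊢ (p1 ⅋ p1⊥)
      [Ax]  ⊢ p1, p1⊥

Result: YES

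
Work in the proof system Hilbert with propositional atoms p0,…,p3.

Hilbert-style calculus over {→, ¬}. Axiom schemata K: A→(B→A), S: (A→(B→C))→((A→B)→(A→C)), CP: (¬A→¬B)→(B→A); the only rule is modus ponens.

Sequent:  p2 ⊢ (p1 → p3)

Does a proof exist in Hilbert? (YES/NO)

Search for a countermodel by truth-table:
  v=0000: Γ:[p2=F] Δ:[(p1 → p3)=T] refutes=False
  v=0001: Γ:[p2=F] Δ:[(p1 → p3)=T] refutes=False
  v=0010: Γ:[p2=T] Δ:[(p1 → p3)=T] refutes=False
  v=0011: Γ:[p2=T] Δ:[(p1 → p3)=T] refutes=False
  v=0100: Γ:[p2=F] Δ:[(p1 → p3)=F] refutes=False
  v=0101: Γ:[p2=F] Δ:[(p1 → p3)=T] refutes=False
  v=0110: Γ:[p2=T] Δ:[(p1 → p3)=F] refutes=True  ← countermodel

Result: NO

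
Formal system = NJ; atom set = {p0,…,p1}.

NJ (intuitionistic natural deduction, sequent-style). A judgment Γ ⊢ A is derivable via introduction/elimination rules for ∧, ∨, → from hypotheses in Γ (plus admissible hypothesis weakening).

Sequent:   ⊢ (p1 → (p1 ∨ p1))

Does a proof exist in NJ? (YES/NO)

Proof tree:
[→I]  ⊢ (p1 → (p1 ∨ p1))
  [∨I₁] p1 ⊢ (p1 ∨ p1)
    [Ax] p1 ⊢ p1

Result: YES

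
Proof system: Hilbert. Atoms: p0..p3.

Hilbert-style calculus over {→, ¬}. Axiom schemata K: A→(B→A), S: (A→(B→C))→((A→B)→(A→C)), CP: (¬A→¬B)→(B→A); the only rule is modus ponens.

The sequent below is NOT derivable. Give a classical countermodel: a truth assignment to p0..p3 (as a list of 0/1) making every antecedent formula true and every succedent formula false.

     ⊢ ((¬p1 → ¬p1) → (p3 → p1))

Truth-table refutation:
  v=0000: Γ:[] Δ:[((¬p1 → ¬p1) → (p3 → p1))=T] refutes=False
  v=0001: Γ:[] Δ:[((¬p1 → ¬p1) → (p3 → p1))=F] refutes=True  ← countermodel

Result: [0, 0, 0, 1]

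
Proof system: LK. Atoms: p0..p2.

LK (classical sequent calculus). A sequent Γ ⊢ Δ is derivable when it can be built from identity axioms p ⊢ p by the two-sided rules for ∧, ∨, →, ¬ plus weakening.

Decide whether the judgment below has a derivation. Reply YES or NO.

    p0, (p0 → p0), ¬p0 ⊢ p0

Derivation (root first):
[WR] p0, (p0 → p0), ¬p0 ⊢ p0
  [¬L] p0, (p0 → p0), ¬p0 ⊢ 
    [→L] p0, (p0 → p0) ⊢ p0
      [Ax] p0 ⊢ p0
      [Ax] p0 ⊢ p0

Result: YES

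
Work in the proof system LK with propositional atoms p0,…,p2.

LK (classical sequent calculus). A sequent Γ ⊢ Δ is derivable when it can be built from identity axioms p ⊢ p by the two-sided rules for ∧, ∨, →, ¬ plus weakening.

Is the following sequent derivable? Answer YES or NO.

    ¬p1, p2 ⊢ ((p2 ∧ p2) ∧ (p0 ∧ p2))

Search for a countermodel by truth-table:
  v=000: Γ:[¬p1=T, p2=F] Δ:[((p2 ∧ p2) ∧ (p0 ∧ p2))=F] refutes=False
  v=001: Γ:[¬p1=T, p2=T] Δ:[((p2 ∧ p2) ∧ (p0 ∧ p2))=F] refutes=True  ← countermodel

Result: NO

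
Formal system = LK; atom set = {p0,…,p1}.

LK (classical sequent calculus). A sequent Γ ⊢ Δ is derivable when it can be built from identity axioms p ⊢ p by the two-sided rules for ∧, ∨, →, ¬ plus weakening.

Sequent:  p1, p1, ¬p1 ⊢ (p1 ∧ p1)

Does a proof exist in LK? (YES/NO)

Proof tree:
[¬L] p1, p1, ¬p1 ⊢ (p1 ∧ p1)
  [WL] p1, p1 ⊢ (p1 ∧ p1), p1
    [WR] p1 ⊢ (p1 ∧ p1), p1
      [∧R] p1 ⊢ (p1 ∧ p1)
        [Ax] p1 ⊢ p1
        [Ax] p1 ⊢ p1

Result: YES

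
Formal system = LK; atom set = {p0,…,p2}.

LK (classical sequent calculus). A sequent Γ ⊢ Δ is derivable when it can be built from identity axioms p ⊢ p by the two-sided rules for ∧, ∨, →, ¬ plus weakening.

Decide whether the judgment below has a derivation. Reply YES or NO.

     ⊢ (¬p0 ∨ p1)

Truth-table refutation:
  v=000: Γ:[] Δ:[(¬p0 ∨ p1)=T] refutes=False
  v=001: Γ:[] Δ:[(¬p0 ∨ p1)=T] refutes=False
  v=010: Γ:[] Δ:[(¬p0 ∨ p1)=T] refutes=False
  v=011: Γ:[] Δ:[(¬p0 ∨ p1)=T] refutes=False
  v=100: Γ:[] Δ:[(¬p0 ∨ p1)=F] refutes=True  ← countermodel

Result: NO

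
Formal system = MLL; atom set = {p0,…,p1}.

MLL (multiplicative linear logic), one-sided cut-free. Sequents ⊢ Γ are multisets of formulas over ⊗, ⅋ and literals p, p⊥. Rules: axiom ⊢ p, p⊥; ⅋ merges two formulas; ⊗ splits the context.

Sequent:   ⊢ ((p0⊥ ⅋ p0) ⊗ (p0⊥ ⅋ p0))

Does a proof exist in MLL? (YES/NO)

Derivation (root first):
[⊗]  ⊢ ((p0⊥ ⅋ p0) ⊗ (p0⊥ ⅋ p0))
  [⅋]  ⊢ (p0⊥ ⅋ p0)
    [Ax]  ⊢ p0, p0⊥
  [⅋]  ⊢ (p0⊥ ⅋ p0)
    [Ax]  ⊢ p0, p0⊥

Result: YES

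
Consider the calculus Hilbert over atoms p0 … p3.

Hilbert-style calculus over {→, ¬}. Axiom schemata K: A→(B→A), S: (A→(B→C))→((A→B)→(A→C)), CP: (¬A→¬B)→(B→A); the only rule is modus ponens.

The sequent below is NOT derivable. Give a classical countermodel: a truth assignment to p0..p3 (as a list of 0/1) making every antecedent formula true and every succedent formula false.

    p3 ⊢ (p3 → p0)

Truth-table refutation:
  v=0000: Γ:[p3=F] Δ:[(p3 → p0)=T] refutes=False
  v=0001: Γ:[p3=T] Δ:[(p3 → p0)=F] refutes=True  ← countermodel

Result: [0, 0, 0, 1]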